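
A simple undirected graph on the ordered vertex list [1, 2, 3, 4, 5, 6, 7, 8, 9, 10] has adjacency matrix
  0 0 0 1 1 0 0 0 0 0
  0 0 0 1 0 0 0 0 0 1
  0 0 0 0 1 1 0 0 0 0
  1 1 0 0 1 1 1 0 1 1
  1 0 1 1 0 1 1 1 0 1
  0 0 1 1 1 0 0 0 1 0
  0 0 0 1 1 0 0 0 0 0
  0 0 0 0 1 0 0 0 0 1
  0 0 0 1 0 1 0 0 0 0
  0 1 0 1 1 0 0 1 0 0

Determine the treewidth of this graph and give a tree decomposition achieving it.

Treewidth 2.
One optimal decomposition is:
Bags: B1 = {4, 5, 10}  B2 = {4, 5, 7}  B3 = {4, 5, 6}  B4 = {4, 6, 9}  B5 = {1, 4, 5}  B6 = {3, 5, 6}  B7 = {2, 4, 10}  B8 = {5, 8, 10}
Tree: B1–B2, B1–B3, B3–B4, B3–B5, B3–B6, B1–B7, B1–B8

Every bag has size at most 3, so the width is 3 − 1 = 2 and tw(G) ≤ 2. Conversely, {5, 8, 10} is a clique of size 3, and the vertices of any clique must share a bag in every tree decomposition; so some bag has ≥ 3 vertices and tw(G) ≥ 2. Hence tw(G) = 2 exactly.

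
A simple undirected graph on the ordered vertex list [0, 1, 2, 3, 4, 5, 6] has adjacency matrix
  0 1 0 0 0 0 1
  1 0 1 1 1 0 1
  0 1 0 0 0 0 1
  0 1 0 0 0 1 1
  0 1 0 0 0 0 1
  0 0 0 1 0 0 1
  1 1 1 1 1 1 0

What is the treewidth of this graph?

A width-2 tree decomposition is:
Bags: B1 = {0, 1, 6}  B2 = {1, 3, 6}  B3 = {1, 2, 6}  B4 = {3, 5, 6}  B5 = {1, 4, 6}
Tree: B1–B2, B1–B3, B2–B4, B3–B5
Every bag has size at most 3, so the width is 3 − 1 = 2 and tw(G) ≤ 2. On the other hand G contains the 3-clique {0, 1, 6}. A clique must lie in a single bag of any decomposition, so no decomposition can have width below 2. The upper and lower bounds meet at 2, so that is the treewidth.

2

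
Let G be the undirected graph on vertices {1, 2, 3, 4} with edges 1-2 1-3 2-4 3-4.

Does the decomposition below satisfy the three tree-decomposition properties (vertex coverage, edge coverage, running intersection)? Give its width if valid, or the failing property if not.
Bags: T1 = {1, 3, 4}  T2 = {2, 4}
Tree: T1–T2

No — edge (1,2) lies in no bag.

A tree decomposition must satisfy three properties: every vertex lies in some bag; for every edge, both endpoints lie together in some bag; and for every vertex, the bags containing it form a connected subtree. Here edge (1,2) lies in no bag, so the decomposition is invalid.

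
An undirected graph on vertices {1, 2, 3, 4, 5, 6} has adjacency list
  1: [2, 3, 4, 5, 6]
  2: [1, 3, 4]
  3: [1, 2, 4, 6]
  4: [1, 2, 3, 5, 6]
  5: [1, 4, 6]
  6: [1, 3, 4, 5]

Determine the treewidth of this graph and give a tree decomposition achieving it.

Treewidth 3.
Bags: B1 = {1, 3, 4, 6}  B2 = {1, 4, 5, 6}  B3 = {1, 2, 3, 4}
Tree: B1–B2, B1–B3

The largest bag has 4 vertices, giving width 3; this decomposition certifies tw(G) ≤ 3. On the other hand G contains the 4-clique {1, 2, 3, 4}. A clique must lie in a single bag of any decomposition, so no decomposition can have width below 3. Hence tw(G) = 3 exactly.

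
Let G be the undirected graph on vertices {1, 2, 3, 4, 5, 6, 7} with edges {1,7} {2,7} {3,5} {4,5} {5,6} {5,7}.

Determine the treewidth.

1

A width-1 tree decomposition is:
Bags: B1 = {1, 7}  B2 = {5, 7}  B3 = {3, 5}  B4 = {4, 5}  B5 = {2, 7}  B6 = {5, 6}
Tree: B1–B2, B2–B3, B2–B4, B1–B5, B4–B6
The largest bag has 2 vertices, giving width 1; this decomposition certifies tw(G) ≤ 1. G has an edge, so its treewidth is at least 1. The upper and lower bounds meet at 1, so that is the treewidth.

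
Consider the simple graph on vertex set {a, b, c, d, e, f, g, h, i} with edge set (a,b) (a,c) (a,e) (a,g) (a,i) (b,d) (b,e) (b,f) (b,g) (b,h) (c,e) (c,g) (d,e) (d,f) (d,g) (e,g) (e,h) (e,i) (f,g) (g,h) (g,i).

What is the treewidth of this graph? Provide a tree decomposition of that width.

Every bag has size at most 4, so the width is 4 − 1 = 3 and tw(G) ≤ 3. Conversely, {a, c, e, g} is a clique of size 4, and the vertices of any clique must share a bag in every tree decomposition; so some bag has ≥ 4 vertices and tw(G) ≥ 3. Therefore the treewidth is 3.

Treewidth 3.
One optimal decomposition is:
Bags: B1 = {a, b, e, g}  B2 = {b, d, e, g}  B3 = {a, e, g, i}  B4 = {a, c, e, g}  B5 = {b, e, g, h}  B6 = {b, d, f, g}
Tree: B1–B2, B1–B3, B1–B4, B1–B5, B2–B6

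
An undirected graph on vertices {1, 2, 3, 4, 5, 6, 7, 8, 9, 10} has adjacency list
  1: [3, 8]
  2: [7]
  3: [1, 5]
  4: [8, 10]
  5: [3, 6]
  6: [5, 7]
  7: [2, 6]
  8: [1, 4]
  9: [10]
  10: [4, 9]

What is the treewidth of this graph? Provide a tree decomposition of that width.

Treewidth 1.
One such decomposition:
Bags: B1 = {9, 10}  B2 = {4, 10}  B3 = {4, 8}  B4 = {1, 8}  B5 = {1, 3}  B6 = {3, 5}  B7 = {5, 6}  B8 = {6, 7}  B9 = {2, 7}
Tree: B1–B2, B2–B3, B3–B4, B4–B5, B5–B6, B6–B7, B7–B8, B8–B9

Each bag holds 2 vertices, so the decomposition has width 1, which upper-bounds the treewidth. G has an edge, so its treewidth is at least 1. Combining the bounds, tw(G) = 1.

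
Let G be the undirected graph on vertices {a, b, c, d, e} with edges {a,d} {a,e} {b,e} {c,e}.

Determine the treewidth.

1

A width-1 tree decomposition is:
Bags: B1 = {a, e}  B2 = {a, d}  B3 = {b, e}  B4 = {c, e}
Tree: B1–B2, B1–B3, B3–B4
Every bag has size at most 2, so the width is 2 − 1 = 1 and tw(G) ≤ 1. Any graph with an edge has treewidth ≥ 1, and G has the edge a–e. Hence tw(G) = 1 exactly.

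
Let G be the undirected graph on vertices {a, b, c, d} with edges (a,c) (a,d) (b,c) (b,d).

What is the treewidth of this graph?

2

A width-2 tree decomposition is:
Bags: B1 = {a, b, d}  B2 = {a, b, c}
Tree: B1–B2
Every bag has size at most 3, so the width is 3 − 1 = 2 and tw(G) ≤ 2. The edges b–d–a–c–b form a cycle, so G is not a tree and its treewidth is at least 2. Hence tw(G) = 2 exactly.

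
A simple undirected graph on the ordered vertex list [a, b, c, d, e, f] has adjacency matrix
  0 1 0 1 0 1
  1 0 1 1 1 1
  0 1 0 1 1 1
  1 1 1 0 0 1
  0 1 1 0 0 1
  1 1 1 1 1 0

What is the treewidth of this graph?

3

A width-3 tree decomposition is:
Bags: B1 = {b, c, e, f}  B2 = {b, c, d, f}  B3 = {a, b, d, f}
Tree: B1–B2, B2–B3
Each bag holds 4 vertices, so the decomposition has width 3, which upper-bounds the treewidth. For the lower bound, the 4 vertices {b, c, d, f} are pairwise adjacent, and any tree decomposition puts a clique entirely inside one bag — forcing width ≥ 3. Hence tw(G) = 3 exactly.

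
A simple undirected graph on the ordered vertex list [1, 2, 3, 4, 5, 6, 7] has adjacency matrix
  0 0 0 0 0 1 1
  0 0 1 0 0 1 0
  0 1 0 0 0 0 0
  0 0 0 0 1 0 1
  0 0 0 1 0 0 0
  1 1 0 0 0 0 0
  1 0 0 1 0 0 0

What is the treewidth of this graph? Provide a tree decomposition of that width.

Treewidth 1.
Bags: B1 = {4, 5}  B2 = {4, 7}  B3 = {1, 7}  B4 = {1, 6}  B5 = {2, 6}  B6 = {2, 3}
Tree: B1–B2, B2–B3, B3–B4, B4–B5, B5–B6

The largest bag has 2 vertices, giving width 1; this decomposition certifies tw(G) ≤ 1. Any graph with an edge has treewidth ≥ 1, and G has the edge 5–4. Therefore the treewidth is 1.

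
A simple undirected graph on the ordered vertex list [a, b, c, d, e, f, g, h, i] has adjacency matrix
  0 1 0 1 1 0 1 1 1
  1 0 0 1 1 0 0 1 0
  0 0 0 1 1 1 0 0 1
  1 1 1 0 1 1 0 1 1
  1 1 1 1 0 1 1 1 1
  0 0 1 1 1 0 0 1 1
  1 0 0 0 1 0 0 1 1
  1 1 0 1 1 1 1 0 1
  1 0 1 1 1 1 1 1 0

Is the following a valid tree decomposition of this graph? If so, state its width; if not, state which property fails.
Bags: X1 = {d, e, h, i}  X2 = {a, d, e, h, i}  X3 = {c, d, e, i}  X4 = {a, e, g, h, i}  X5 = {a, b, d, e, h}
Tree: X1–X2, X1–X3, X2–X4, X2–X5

A tree decomposition must satisfy three properties: every vertex lies in some bag; for every edge, both endpoints lie together in some bag; and for every vertex, the bags containing it form a connected subtree. Here vertex f appears in no bag, so the decomposition is invalid.

No — vertex f appears in no bag.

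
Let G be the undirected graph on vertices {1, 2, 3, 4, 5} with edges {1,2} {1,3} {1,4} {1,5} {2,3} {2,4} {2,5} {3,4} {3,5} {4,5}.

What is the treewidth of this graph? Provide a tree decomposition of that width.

Treewidth 4.
One optimal decomposition is:
Bags: B1 = {1, 2, 3, 4, 5}
Tree: (single bag)

With just one bag of size 5, the width is 5 − 1 = 4, so tw(G) ≤ 4. For the lower bound, the 5 vertices {1, 2, 3, 4, 5} are pairwise adjacent, and any tree decomposition puts a clique entirely inside one bag — forcing width ≥ 4. Therefore the treewidth is 4.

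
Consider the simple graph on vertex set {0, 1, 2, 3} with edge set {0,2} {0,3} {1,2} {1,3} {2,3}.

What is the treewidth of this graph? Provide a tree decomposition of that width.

Treewidth 2.
One such decomposition:
Bags: B1 = {1, 2, 3}  B2 = {0, 2, 3}
Tree: B1–B2

The largest bag has 3 vertices, giving width 2; this decomposition certifies tw(G) ≤ 2. On the other hand G contains the 3-clique {0, 2, 3}. A clique must lie in a single bag of any decomposition, so no decomposition can have width below 2. Hence tw(G) = 2 exactly.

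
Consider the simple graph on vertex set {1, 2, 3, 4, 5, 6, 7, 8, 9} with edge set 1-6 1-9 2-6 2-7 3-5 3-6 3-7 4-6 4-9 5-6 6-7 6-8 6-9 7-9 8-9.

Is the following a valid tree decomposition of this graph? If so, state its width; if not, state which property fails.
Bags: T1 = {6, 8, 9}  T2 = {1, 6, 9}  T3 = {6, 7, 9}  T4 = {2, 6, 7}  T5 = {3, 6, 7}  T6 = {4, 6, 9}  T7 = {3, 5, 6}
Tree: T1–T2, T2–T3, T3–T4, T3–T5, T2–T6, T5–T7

Yes; width 2.

Vertex coverage: the bags together contain {1, 2, 3, 4, 5, 6, 7, 8, 9}, the full vertex set. Edge coverage: each edge of G has both endpoints in at least one bag. Running intersection: for every vertex, the bags containing it form a connected subtree. All three properties hold, so this is a valid tree decomposition of width max|bag| − 1 = 2, and hence tw(G) ≤ 2.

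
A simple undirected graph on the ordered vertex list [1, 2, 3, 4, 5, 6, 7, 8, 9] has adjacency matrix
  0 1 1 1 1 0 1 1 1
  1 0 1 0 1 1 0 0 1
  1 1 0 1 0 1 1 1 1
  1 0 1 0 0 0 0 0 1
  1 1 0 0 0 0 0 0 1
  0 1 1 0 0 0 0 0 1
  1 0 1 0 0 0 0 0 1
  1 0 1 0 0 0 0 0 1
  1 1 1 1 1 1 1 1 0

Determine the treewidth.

A width-3 tree decomposition is:
Bags: B1 = {1, 2, 3, 9}  B2 = {1, 3, 7, 9}  B3 = {1, 2, 5, 9}  B4 = {2, 3, 6, 9}  B5 = {1, 3, 4, 9}  B6 = {1, 3, 8, 9}
Tree: B1–B2, B1–B3, B1–B4, B1–B5, B1–B6
Every bag has size at most 4, so the width is 4 − 1 = 3 and tw(G) ≤ 3. For the lower bound, the 4 vertices {1, 3, 8, 9} are pairwise adjacent, and any tree decomposition puts a clique entirely inside one bag — forcing width ≥ 3. Therefore the treewidth is 3.

3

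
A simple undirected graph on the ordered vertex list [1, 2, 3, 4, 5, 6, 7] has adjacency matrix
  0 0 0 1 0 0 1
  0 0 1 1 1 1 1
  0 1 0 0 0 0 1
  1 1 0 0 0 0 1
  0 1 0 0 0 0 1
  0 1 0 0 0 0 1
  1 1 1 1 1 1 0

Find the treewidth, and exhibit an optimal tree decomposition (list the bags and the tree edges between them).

The largest bag has 3 vertices, giving width 2; this decomposition certifies tw(G) ≤ 2. For the lower bound, the 3 vertices {1, 4, 7} are pairwise adjacent, and any tree decomposition puts a clique entirely inside one bag — forcing width ≥ 2. Combining the bounds, tw(G) = 2.

Treewidth 2.
Bags: B1 = {2, 4, 7}  B2 = {2, 3, 7}  B3 = {2, 6, 7}  B4 = {2, 5, 7}  B5 = {1, 4, 7}
Tree: B1–B2, B2–B3, B2–B4, B1–B5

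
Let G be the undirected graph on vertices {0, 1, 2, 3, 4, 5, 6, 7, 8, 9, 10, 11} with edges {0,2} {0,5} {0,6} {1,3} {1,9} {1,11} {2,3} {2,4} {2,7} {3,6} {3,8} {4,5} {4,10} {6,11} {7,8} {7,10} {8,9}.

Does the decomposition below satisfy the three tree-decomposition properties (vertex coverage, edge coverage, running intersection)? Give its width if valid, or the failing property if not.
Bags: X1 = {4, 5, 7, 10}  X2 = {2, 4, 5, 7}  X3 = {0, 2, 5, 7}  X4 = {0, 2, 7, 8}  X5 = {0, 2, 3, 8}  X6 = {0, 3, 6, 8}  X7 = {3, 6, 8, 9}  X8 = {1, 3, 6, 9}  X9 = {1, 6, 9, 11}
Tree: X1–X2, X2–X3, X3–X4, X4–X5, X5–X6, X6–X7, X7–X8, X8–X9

Yes; width 3.

Vertex coverage: the bags together contain {0, 1, 2, 3, 4, 5, 6, 7, 8, 9, 10, 11}, the full vertex set. Edge coverage: each edge of G has both endpoints in at least one bag. Running intersection: for every vertex, the bags containing it form a connected subtree. All three properties hold, so this is a valid tree decomposition of width max|bag| − 1 = 3, and hence tw(G) ≤ 3.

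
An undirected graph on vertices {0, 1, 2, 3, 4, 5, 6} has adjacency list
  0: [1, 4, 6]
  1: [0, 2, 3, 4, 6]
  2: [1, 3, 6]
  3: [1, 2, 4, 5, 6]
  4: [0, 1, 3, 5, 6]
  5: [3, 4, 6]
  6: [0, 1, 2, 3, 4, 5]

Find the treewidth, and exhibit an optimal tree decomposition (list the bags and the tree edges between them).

Treewidth 3.
Bags: B1 = {1, 3, 4, 6}  B2 = {0, 1, 4, 6}  B3 = {1, 2, 3, 6}  B4 = {3, 4, 5, 6}
Tree: B1–B2, B1–B3, B1–B4

Every bag has size at most 4, so the width is 4 − 1 = 3 and tw(G) ≤ 3. For the lower bound, the 4 vertices {0, 1, 4, 6} are pairwise adjacent, and any tree decomposition puts a clique entirely inside one bag — forcing width ≥ 3. Therefore the treewidth is 3.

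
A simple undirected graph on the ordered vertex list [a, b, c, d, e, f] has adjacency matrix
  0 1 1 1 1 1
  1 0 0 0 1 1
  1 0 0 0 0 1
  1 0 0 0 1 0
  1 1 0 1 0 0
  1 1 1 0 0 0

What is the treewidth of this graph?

A width-2 tree decomposition is:
Bags: B1 = {a, b, e}  B2 = {a, b, f}  B3 = {a, d, e}  B4 = {a, c, f}
Tree: B1–B2, B1–B3, B2–B4
Each bag holds 3 vertices, so the decomposition has width 2, which upper-bounds the treewidth. Conversely, {a, d, e} is a clique of size 3, and the vertices of any clique must share a bag in every tree decomposition; so some bag has ≥ 3 vertices and tw(G) ≥ 2. Hence tw(G) = 2 exactly.

2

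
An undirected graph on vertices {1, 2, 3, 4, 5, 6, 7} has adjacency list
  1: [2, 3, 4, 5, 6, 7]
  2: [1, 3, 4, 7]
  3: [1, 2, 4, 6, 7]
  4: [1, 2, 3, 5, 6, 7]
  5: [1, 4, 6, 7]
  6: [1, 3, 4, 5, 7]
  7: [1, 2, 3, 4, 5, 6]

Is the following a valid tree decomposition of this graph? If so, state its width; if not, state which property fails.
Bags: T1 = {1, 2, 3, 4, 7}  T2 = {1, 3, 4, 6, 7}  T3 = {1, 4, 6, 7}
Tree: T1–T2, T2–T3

No — vertex 5 appears in no bag.

A tree decomposition must satisfy three properties: every vertex lies in some bag; for every edge, both endpoints lie together in some bag; and for every vertex, the bags containing it form a connected subtree. Here vertex 5 appears in no bag, so the decomposition is invalid.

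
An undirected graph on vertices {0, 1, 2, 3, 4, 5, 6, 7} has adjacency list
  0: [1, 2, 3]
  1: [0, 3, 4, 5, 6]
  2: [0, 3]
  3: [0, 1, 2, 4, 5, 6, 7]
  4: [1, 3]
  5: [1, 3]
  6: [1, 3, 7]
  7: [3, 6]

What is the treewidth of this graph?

2

A width-2 tree decomposition is:
Bags: B1 = {1, 3, 6}  B2 = {3, 6, 7}  B3 = {0, 1, 3}  B4 = {0, 2, 3}  B5 = {1, 3, 5}  B6 = {1, 3, 4}
Tree: B1–B2, B1–B3, B3–B4, B3–B5, B3–B6
Every bag has size at most 3, so the width is 3 − 1 = 2 and tw(G) ≤ 2. Conversely, {0, 1, 3} is a clique of size 3, and the vertices of any clique must share a bag in every tree decomposition; so some bag has ≥ 3 vertices and tw(G) ≥ 2. Therefore the treewidth is 2.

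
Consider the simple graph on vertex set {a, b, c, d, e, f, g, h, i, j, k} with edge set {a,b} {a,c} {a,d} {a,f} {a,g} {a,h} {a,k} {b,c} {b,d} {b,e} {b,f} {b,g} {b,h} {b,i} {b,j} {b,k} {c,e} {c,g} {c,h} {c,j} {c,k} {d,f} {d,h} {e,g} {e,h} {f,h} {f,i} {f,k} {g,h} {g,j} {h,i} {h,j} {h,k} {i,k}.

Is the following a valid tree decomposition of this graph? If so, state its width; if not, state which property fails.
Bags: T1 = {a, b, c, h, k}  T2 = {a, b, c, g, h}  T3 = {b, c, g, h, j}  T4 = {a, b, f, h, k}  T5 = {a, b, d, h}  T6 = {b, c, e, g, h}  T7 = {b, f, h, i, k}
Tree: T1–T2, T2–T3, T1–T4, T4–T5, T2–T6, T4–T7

A tree decomposition must satisfy three properties: every vertex lies in some bag; for every edge, both endpoints lie together in some bag; and for every vertex, the bags containing it form a connected subtree. Here edge (f,d) lies in no bag, so the decomposition is invalid.

No — edge (f,d) lies in no bag.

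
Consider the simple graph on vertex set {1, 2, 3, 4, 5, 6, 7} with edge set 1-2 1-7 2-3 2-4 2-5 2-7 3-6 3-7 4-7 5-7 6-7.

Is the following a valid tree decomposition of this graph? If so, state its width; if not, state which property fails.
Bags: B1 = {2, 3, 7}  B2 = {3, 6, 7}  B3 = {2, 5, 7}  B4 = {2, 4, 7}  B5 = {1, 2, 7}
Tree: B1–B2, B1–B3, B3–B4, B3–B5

Every vertex of G appears in some bag (union = {1, 2, 3, 4, 5, 6, 7}); every edge is covered by a bag; and for each vertex v the set of bags containing v is connected in the bag tree. The decomposition is therefore valid. The largest bag has 3 vertices, so the width is 2.

Yes; width 2.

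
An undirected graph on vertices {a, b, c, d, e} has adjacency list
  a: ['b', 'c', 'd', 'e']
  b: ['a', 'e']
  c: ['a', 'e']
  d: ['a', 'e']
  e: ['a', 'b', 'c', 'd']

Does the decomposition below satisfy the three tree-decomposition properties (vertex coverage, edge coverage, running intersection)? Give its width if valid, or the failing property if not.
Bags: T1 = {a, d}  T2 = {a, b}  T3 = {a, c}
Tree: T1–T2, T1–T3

A tree decomposition must satisfy three properties: every vertex lies in some bag; for every edge, both endpoints lie together in some bag; and for every vertex, the bags containing it form a connected subtree. Here vertex e appears in no bag, so the decomposition is invalid.

No — vertex e appears in no bag.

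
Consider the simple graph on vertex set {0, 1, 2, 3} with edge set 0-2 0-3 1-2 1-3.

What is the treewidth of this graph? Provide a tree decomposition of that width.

Every bag has size at most 3, so the width is 3 − 1 = 2 and tw(G) ≤ 2. The edges 2–0–3–1–2 form a cycle, so G is not a tree and its treewidth is at least 2. Therefore the treewidth is 2.

Treewidth 2.
One such decomposition:
Bags: B1 = {0, 2, 3}  B2 = {1, 2, 3}
Tree: B1–B2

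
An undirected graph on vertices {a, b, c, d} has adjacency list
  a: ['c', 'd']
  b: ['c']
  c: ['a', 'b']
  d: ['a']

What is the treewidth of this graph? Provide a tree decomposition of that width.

Each bag holds 2 vertices, so the decomposition has width 1, which upper-bounds the treewidth. Since G has at least one edge (e.g. b–c), it is not an edgeless graph, so tw(G) ≥ 1. Combining the bounds, tw(G) = 1.

Treewidth 1.
One optimal decomposition is:
Bags: B1 = {b, c}  B2 = {a, c}  B3 = {a, d}
Tree: B1–B2, B2–B3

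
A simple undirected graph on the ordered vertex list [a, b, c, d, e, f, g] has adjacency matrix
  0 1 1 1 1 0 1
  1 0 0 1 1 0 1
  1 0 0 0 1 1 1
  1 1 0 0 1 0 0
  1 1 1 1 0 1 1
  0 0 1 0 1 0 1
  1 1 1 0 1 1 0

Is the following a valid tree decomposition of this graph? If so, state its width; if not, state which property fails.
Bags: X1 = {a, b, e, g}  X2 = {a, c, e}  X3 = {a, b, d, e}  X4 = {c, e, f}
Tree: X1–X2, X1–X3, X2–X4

A tree decomposition must satisfy three properties: every vertex lies in some bag; for every edge, both endpoints lie together in some bag; and for every vertex, the bags containing it form a connected subtree. Here edge (g,c) lies in no bag, so the decomposition is invalid.

No — edge (g,c) lies in no bag.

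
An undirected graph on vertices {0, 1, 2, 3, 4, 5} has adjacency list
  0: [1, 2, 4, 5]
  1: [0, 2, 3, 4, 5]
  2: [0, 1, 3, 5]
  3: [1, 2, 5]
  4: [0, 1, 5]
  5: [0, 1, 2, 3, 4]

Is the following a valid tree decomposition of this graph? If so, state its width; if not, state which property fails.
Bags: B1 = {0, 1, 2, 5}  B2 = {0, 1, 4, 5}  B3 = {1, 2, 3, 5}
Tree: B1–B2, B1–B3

Vertex coverage: the bags together contain {0, 1, 2, 3, 4, 5}, the full vertex set. Edge coverage: each edge of G has both endpoints in at least one bag. Running intersection: for every vertex, the bags containing it form a connected subtree. All three properties hold, so this is a valid tree decomposition of width max|bag| − 1 = 3, and hence tw(G) ≤ 3.

Yes; width 3.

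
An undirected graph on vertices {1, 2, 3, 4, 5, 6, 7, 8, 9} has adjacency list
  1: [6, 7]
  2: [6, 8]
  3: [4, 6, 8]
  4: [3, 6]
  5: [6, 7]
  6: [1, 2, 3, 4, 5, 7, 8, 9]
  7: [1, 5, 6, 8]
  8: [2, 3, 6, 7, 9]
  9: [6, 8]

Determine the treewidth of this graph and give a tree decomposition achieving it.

Treewidth 2.
One optimal decomposition is:
Bags: B1 = {2, 6, 8}  B2 = {6, 8, 9}  B3 = {6, 7, 8}  B4 = {1, 6, 7}  B5 = {5, 6, 7}  B6 = {3, 6, 8}  B7 = {3, 4, 6}
Tree: B1–B2, B1–B3, B3–B4, B3–B5, B2–B6, B6–B7

Every bag has size at most 3, so the width is 3 − 1 = 2 and tw(G) ≤ 2. On the other hand G contains the 3-clique {6, 8, 9}. A clique must lie in a single bag of any decomposition, so no decomposition can have width below 2. The upper and lower bounds meet at 2, so that is the treewidth.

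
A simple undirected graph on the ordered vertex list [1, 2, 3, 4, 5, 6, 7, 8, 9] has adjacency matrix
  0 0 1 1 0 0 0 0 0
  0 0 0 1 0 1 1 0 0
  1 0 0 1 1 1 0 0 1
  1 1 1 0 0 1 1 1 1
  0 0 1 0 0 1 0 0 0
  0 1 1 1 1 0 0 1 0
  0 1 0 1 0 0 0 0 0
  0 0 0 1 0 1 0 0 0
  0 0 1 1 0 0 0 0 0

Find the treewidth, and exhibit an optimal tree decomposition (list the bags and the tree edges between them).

Treewidth 2.
Bags: B1 = {4, 6, 8}  B2 = {2, 4, 6}  B3 = {3, 4, 6}  B4 = {3, 5, 6}  B5 = {1, 3, 4}  B6 = {3, 4, 9}  B7 = {2, 4, 7}
Tree: B1–B2, B2–B3, B3–B4, B3–B5, B5–B6, B2–B7

The largest bag has 3 vertices, giving width 2; this decomposition certifies tw(G) ≤ 2. On the other hand G contains the 3-clique {4, 6, 8}. A clique must lie in a single bag of any decomposition, so no decomposition can have width below 2. Hence tw(G) = 2 exactly.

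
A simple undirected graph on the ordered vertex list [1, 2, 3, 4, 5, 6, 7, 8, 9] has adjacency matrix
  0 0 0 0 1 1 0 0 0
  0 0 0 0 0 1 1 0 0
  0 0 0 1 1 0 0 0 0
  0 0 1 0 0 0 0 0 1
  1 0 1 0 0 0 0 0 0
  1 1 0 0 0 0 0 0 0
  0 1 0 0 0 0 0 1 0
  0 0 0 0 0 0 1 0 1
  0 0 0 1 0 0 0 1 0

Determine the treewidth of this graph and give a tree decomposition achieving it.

Treewidth 2.
One such decomposition:
Bags: B1 = {7, 8, 9}  B2 = {2, 7, 9}  B3 = {2, 6, 9}  B4 = {1, 6, 9}  B5 = {1, 5, 9}  B6 = {3, 5, 9}  B7 = {3, 4, 9}
Tree: B1–B2, B2–B3, B3–B4, B4–B5, B5–B6, B6–B7

The largest bag has 3 vertices, giving width 2; this decomposition certifies tw(G) ≤ 2. For the lower bound, G contains the cycle 9–8–7–2–6–1–5–3–4–9, so G is not a forest; only forests have treewidth ≤ 1, hence tw(G) ≥ 2. Hence tw(G) = 2 exactly.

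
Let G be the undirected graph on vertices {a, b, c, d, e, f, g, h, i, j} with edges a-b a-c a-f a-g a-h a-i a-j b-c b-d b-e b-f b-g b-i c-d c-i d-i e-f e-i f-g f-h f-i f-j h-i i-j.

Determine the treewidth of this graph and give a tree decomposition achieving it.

Every bag has size at most 4, so the width is 4 − 1 = 3 and tw(G) ≤ 3. Conversely, {a, b, f, g} is a clique of size 4, and the vertices of any clique must share a bag in every tree decomposition; so some bag has ≥ 4 vertices and tw(G) ≥ 3. Hence tw(G) = 3 exactly.

Treewidth 3.
Bags: B1 = {b, e, f, i}  B2 = {a, b, f, i}  B3 = {a, b, c, i}  B4 = {a, f, h, i}  B5 = {a, b, f, g}  B6 = {a, f, i, j}  B7 = {b, c, d, i}
Tree: B1–B2, B2–B3, B2–B4, B2–B5, B2–B6, B3–B7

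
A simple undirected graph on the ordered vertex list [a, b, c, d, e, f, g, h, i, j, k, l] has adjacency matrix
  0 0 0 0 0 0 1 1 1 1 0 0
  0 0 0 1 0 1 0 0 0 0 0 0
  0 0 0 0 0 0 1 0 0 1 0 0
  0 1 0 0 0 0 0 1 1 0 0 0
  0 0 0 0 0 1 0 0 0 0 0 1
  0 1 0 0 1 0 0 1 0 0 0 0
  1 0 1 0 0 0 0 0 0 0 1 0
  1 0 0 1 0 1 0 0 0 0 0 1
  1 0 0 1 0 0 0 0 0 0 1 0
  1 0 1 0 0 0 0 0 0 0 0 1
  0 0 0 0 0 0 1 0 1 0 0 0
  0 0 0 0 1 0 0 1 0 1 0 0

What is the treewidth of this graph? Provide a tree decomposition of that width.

The largest bag has 4 vertices, giving width 3; this decomposition certifies tw(G) ≤ 3. For the lower bound: the 4 vertex sets {c,g,k}, {j}, {a}, {d,h,i,l} are disjoint, each induces a connected subgraph, and every pair is joined by at least one edge of G. Contracting each set to a single vertex therefore yields K_{4} as a minor, and since treewidth is minor-monotone, tw(G) ≥ tw(K_{4}) = 3. Combining the bounds, tw(G) = 3.

Treewidth 3.
One optimal decomposition is:
Bags: B1 = {c, g, j, k}  B2 = {a, g, j, k}  B3 = {a, i, j, k}  B4 = {a, i, j, l}  B5 = {a, h, i, l}  B6 = {d, h, i, l}  B7 = {d, e, h, l}  B8 = {d, e, f, h}  B9 = {b, d, e, f}
Tree: B1–B2, B2–B3, B3–B4, B4–B5, B5–B6, B6–B7, B7–B8, B8–B9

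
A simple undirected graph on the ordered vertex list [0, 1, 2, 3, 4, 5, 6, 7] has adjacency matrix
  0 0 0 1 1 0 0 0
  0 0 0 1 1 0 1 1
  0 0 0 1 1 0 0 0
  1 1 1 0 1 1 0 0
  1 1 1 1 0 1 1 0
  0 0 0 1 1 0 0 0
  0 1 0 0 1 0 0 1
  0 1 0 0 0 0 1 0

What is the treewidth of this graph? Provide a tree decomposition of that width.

Every bag has size at most 3, so the width is 3 − 1 = 2 and tw(G) ≤ 2. Conversely, {0, 3, 4} is a clique of size 3, and the vertices of any clique must share a bag in every tree decomposition; so some bag has ≥ 3 vertices and tw(G) ≥ 2. Combining the bounds, tw(G) = 2.

Treewidth 2.
One optimal decomposition is:
Bags: B1 = {0, 3, 4}  B2 = {3, 4, 5}  B3 = {1, 3, 4}  B4 = {1, 4, 6}  B5 = {2, 3, 4}  B6 = {1, 6, 7}
Tree: B1–B2, B2–B3, B3–B4, B2–B5, B4–B6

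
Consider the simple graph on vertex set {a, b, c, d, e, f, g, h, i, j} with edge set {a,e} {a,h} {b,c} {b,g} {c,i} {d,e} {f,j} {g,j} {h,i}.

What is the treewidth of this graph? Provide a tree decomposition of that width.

Every bag has size at most 2, so the width is 2 − 1 = 1 and tw(G) ≤ 1. G has an edge, so its treewidth is at least 1. Therefore the treewidth is 1.

Treewidth 1.
Bags: B1 = {f, j}  B2 = {g, j}  B3 = {b, g}  B4 = {b, c}  B5 = {c, i}  B6 = {h, i}  B7 = {a, h}  B8 = {a, e}  B9 = {d, e}
Tree: B1–B2, B2–B3, B3–B4, B4–B5, B5–B6, B6–B7, B7–B8, B8–B9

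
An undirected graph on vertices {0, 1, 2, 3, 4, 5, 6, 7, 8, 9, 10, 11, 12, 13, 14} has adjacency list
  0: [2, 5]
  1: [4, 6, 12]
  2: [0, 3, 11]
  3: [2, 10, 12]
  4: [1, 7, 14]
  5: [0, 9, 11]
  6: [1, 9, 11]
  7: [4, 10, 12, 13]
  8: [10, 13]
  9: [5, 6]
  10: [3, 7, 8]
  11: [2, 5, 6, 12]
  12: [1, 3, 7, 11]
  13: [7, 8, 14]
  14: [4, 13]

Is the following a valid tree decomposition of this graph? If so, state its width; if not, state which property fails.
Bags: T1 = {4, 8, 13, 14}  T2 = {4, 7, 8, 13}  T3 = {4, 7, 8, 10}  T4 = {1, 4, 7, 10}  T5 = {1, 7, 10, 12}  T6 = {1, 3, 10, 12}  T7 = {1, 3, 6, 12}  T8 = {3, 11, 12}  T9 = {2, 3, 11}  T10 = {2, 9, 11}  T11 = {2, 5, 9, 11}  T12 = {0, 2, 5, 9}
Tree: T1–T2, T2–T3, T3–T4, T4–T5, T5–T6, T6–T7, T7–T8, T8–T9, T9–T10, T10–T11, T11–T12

No — edge (6,11) lies in no bag.

A tree decomposition must satisfy three properties: every vertex lies in some bag; for every edge, both endpoints lie together in some bag; and for every vertex, the bags containing it form a connected subtree. Here edge (6,11) lies in no bag, so the decomposition is invalid.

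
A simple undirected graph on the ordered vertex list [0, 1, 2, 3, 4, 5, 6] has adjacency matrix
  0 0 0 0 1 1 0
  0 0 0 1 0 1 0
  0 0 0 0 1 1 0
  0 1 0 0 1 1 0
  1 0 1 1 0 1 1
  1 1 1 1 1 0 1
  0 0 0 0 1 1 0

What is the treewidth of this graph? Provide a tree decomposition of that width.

Treewidth 2.
One such decomposition:
Bags: B1 = {3, 4, 5}  B2 = {1, 3, 5}  B3 = {2, 4, 5}  B4 = {4, 5, 6}  B5 = {0, 4, 5}
Tree: B1–B2, B1–B3, B3–B4, B1–B5

Every bag has size at most 3, so the width is 3 − 1 = 2 and tw(G) ≤ 2. Conversely, {1, 3, 5} is a clique of size 3, and the vertices of any clique must share a bag in every tree decomposition; so some bag has ≥ 3 vertices and tw(G) ≥ 2. Hence tw(G) = 2 exactly.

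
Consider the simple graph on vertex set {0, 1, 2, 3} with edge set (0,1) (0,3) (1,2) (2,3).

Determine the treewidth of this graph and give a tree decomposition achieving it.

The largest bag has 3 vertices, giving width 2; this decomposition certifies tw(G) ≤ 2. For the lower bound, G contains the cycle 2–3–0–1–2, so G is not a forest; only forests have treewidth ≤ 1, hence tw(G) ≥ 2. Combining the bounds, tw(G) = 2.

Treewidth 2.
One optimal decomposition is:
Bags: B1 = {0, 2, 3}  B2 = {0, 1, 2}
Tree: B1–B2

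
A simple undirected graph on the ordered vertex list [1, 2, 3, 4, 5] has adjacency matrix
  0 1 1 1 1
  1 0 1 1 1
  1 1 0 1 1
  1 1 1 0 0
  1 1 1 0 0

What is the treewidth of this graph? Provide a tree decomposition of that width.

Treewidth 3.
Bags: B1 = {1, 2, 3, 5}  B2 = {1, 2, 3, 4}
Tree: B1–B2

Every bag has size at most 4, so the width is 4 − 1 = 3 and tw(G) ≤ 3. Conversely, {1, 2, 3, 4} is a clique of size 4, and the vertices of any clique must share a bag in every tree decomposition; so some bag has ≥ 4 vertices and tw(G) ≥ 3. Therefore the treewidth is 3.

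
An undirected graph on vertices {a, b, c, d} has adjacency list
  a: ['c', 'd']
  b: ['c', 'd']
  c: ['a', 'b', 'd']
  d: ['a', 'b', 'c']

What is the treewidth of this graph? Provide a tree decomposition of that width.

Treewidth 2.
Bags: B1 = {b, c, d}  B2 = {a, c, d}
Tree: B1–B2

Every bag has size at most 3, so the width is 3 − 1 = 2 and tw(G) ≤ 2. Conversely, {a, c, d} is a clique of size 3, and the vertices of any clique must share a bag in every tree decomposition; so some bag has ≥ 3 vertices and tw(G) ≥ 2. Hence tw(G) = 2 exactly.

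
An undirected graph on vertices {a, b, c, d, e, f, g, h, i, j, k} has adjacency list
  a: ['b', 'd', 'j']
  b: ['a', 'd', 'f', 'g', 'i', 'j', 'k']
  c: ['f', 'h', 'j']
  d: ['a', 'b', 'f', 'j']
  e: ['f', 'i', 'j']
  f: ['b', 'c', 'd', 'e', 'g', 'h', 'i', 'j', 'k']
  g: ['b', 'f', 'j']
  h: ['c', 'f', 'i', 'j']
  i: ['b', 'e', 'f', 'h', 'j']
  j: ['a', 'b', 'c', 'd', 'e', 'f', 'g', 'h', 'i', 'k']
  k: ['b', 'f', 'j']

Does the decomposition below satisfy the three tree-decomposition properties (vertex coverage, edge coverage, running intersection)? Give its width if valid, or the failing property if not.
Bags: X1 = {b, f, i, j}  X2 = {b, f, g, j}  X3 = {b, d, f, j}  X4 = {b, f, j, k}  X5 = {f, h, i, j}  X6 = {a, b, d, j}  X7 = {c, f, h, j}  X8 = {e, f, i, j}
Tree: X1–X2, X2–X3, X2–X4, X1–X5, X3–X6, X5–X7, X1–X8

Checking the three conditions: (i) the bags cover all of {a, b, c, d, e, f, g, h, i, j, k}; (ii) for each edge, some bag contains both endpoints; (iii) the bags containing any fixed vertex form a subtree. All hold, so the decomposition is valid with width 4 − 1 = 3.

Yes; width 3.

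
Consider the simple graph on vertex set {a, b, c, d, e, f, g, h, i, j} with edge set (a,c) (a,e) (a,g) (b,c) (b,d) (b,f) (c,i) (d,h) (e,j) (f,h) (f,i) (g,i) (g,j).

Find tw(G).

2

A width-2 tree decomposition is:
Bags: B1 = {d, f, h}  B2 = {b, d, f}  B3 = {b, f, i}  B4 = {b, c, i}  B5 = {c, g, i}  B6 = {a, c, g}  B7 = {a, g, j}  B8 = {a, e, j}
Tree: B1–B2, B2–B3, B3–B4, B4–B5, B5–B6, B6–B7, B7–B8
Every bag has size at most 3, so the width is 3 − 1 = 2 and tw(G) ≤ 2. Since h–d–b–f–h is a cycle in G, G is not acyclic. Forests are exactly the graphs of treewidth ≤ 1, so tw(G) ≥ 2. Combining the bounds, tw(G) = 2.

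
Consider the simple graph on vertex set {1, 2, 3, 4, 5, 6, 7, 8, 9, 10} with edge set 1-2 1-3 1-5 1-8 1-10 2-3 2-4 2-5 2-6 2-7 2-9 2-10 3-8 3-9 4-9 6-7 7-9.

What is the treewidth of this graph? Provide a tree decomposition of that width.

Treewidth 2.
One optimal decomposition is:
Bags: B1 = {2, 3, 9}  B2 = {1, 2, 3}  B3 = {2, 7, 9}  B4 = {2, 4, 9}  B5 = {1, 2, 5}  B6 = {1, 3, 8}  B7 = {1, 2, 10}  B8 = {2, 6, 7}
Tree: B1–B2, B1–B3, B3–B4, B2–B5, B2–B6, B2–B7, B3–B8

Each bag holds 3 vertices, so the decomposition has width 2, which upper-bounds the treewidth. On the other hand G contains the 3-clique {1, 3, 8}. A clique must lie in a single bag of any decomposition, so no decomposition can have width below 2. Therefore the treewidth is 2.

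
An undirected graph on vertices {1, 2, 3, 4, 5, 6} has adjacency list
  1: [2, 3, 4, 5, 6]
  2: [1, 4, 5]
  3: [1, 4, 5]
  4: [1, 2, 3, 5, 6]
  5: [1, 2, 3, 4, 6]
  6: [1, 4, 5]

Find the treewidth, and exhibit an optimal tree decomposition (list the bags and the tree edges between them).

Every bag has size at most 4, so the width is 4 − 1 = 3 and tw(G) ≤ 3. Conversely, {1, 2, 4, 5} is a clique of size 4, and the vertices of any clique must share a bag in every tree decomposition; so some bag has ≥ 4 vertices and tw(G) ≥ 3. The upper and lower bounds meet at 3, so that is the treewidth.

Treewidth 3.
One optimal decomposition is:
Bags: B1 = {1, 3, 4, 5}  B2 = {1, 4, 5, 6}  B3 = {1, 2, 4, 5}
Tree: B1–B2, B2–B3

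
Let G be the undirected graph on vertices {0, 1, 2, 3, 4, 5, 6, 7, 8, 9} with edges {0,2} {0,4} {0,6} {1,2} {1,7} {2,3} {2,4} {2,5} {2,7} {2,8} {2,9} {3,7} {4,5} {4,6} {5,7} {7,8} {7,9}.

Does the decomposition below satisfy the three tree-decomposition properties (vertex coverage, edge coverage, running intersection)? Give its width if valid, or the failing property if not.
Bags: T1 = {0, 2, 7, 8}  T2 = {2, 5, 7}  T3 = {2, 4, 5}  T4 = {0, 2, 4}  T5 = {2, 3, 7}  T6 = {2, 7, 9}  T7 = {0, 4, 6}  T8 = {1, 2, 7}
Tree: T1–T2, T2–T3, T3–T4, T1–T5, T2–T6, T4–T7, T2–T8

A tree decomposition must satisfy three properties: every vertex lies in some bag; for every edge, both endpoints lie together in some bag; and for every vertex, the bags containing it form a connected subtree. Here bags containing vertex 0 are not connected in the tree, so the decomposition is invalid.

No — bags containing vertex 0 are not connected in the tree.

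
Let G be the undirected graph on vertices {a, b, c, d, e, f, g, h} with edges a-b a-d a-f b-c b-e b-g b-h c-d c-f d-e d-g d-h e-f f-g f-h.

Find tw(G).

3

A width-3 tree decomposition is:
Bags: B1 = {a, b, d, f}  B2 = {b, d, f, g}  B3 = {b, d, f, h}  B4 = {b, c, d, f}  B5 = {b, d, e, f}
Tree: B1–B2, B2–B3, B3–B4, B4–B5
The largest bag has 4 vertices, giving width 3; this decomposition certifies tw(G) ≤ 3. For the lower bound: the 4 vertex sets {a,f}, {d,g}, {b}, {h} are disjoint, each induces a connected subgraph, and every pair is joined by at least one edge of G. Contracting each set to a single vertex therefore yields K_{4} as a minor, and since treewidth is minor-monotone, tw(G) ≥ tw(K_{4}) = 3. Combining the bounds, tw(G) = 3.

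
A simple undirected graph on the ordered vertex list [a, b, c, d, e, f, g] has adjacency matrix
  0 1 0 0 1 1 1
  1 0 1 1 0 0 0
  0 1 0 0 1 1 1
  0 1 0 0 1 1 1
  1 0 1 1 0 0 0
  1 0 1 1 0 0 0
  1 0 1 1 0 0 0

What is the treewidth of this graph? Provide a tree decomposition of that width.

Every bag has size at most 4, so the width is 4 − 1 = 3 and tw(G) ≤ 3. For the lower bound: the 4 vertex sets {a,f}, {d,e}, {c}, {g} are disjoint, each induces a connected subgraph, and every pair is joined by at least one edge of G. Contracting each set to a single vertex therefore yields K_{4} as a minor, and since treewidth is minor-monotone, tw(G) ≥ tw(K_{4}) = 3. The upper and lower bounds meet at 3, so that is the treewidth.

Treewidth 3.
One optimal decomposition is:
Bags: B1 = {a, c, d, f}  B2 = {a, c, d, e}  B3 = {a, c, d, g}  B4 = {a, b, c, d}
Tree: B1–B2, B2–B3, B3–B4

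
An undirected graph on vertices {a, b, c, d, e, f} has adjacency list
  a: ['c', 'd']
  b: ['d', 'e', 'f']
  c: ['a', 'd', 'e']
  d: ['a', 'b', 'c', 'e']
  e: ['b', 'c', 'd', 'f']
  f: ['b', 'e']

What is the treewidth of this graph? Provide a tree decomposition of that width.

Treewidth 2.
Bags: B1 = {c, d, e}  B2 = {a, c, d}  B3 = {b, d, e}  B4 = {b, e, f}
Tree: B1–B2, B1–B3, B3–B4

The largest bag has 3 vertices, giving width 2; this decomposition certifies tw(G) ≤ 2. Conversely, {c, d, e} is a clique of size 3, and the vertices of any clique must share a bag in every tree decomposition; so some bag has ≥ 3 vertices and tw(G) ≥ 2. Combining the bounds, tw(G) = 2.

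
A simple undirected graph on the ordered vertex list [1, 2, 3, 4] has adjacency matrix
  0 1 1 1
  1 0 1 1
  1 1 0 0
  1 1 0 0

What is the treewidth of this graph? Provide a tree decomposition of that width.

Treewidth 2.
One such decomposition:
Bags: B1 = {1, 2, 3}  B2 = {1, 2, 4}
Tree: B1–B2

Every bag has size at most 3, so the width is 3 − 1 = 2 and tw(G) ≤ 2. On the other hand G contains the 3-clique {1, 2, 3}. A clique must lie in a single bag of any decomposition, so no decomposition can have width below 2. Therefore the treewidth is 2.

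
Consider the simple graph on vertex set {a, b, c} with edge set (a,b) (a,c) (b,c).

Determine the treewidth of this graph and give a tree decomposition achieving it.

With just one bag of size 3, the width is 3 − 1 = 2, so tw(G) ≤ 2. Conversely, {a, b, c} is a clique of size 3, and the vertices of any clique must share a bag in every tree decomposition; so some bag has ≥ 3 vertices and tw(G) ≥ 2. Therefore the treewidth is 2.

Treewidth 2.
One such decomposition:
Bags: B1 = {a, b, c}
Tree: (single bag)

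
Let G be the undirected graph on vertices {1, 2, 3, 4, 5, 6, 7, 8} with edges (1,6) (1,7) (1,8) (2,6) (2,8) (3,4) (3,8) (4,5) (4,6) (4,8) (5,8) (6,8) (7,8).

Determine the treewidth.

2

A width-2 tree decomposition is:
Bags: B1 = {4, 6, 8}  B2 = {1, 6, 8}  B3 = {2, 6, 8}  B4 = {3, 4, 8}  B5 = {4, 5, 8}  B6 = {1, 7, 8}
Tree: B1–B2, B1–B3, B1–B4, B4–B5, B2–B6
Each bag holds 3 vertices, so the decomposition has width 2, which upper-bounds the treewidth. On the other hand G contains the 3-clique {1, 6, 8}. A clique must lie in a single bag of any decomposition, so no decomposition can have width below 2. The upper and lower bounds meet at 2, so that is the treewidth.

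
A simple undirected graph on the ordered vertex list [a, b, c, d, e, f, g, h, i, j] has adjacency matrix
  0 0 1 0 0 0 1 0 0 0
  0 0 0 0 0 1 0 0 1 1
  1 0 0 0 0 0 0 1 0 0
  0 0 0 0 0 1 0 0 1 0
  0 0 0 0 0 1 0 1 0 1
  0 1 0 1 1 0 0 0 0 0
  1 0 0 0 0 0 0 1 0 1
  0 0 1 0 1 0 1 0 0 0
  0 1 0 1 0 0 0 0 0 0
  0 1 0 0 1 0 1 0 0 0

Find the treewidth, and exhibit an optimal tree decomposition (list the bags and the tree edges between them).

Every bag has size at most 3, so the width is 3 − 1 = 2 and tw(G) ≤ 2. For the lower bound, G contains the cycle a–c–h–g–a, so G is not a forest; only forests have treewidth ≤ 1, hence tw(G) ≥ 2. Therefore the treewidth is 2.

Treewidth 2.
One such decomposition:
Bags: B1 = {a, c, g}  B2 = {c, g, h}  B3 = {g, h, j}  B4 = {e, h, j}  B5 = {b, e, j}  B6 = {b, e, f}  B7 = {b, f, i}  B8 = {d, f, i}
Tree: B1–B2, B2–B3, B3–B4, B4–B5, B5–B6, B6–B7, B7–B8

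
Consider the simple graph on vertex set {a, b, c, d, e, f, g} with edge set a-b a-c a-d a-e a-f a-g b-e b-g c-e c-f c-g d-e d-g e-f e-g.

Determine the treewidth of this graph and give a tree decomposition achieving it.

Treewidth 3.
One such decomposition:
Bags: B1 = {a, d, e, g}  B2 = {a, b, e, g}  B3 = {a, c, e, g}  B4 = {a, c, e, f}
Tree: B1–B2, B1–B3, B3–B4

The largest bag has 4 vertices, giving width 3; this decomposition certifies tw(G) ≤ 3. For the lower bound, the 4 vertices {a, d, e, g} are pairwise adjacent, and any tree decomposition puts a clique entirely inside one bag — forcing width ≥ 3. Hence tw(G) = 3 exactly.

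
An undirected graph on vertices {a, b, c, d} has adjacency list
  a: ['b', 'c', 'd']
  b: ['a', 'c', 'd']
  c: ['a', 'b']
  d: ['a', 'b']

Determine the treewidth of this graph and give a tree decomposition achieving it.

Treewidth 2.
Bags: B1 = {a, b, c}  B2 = {a, b, d}
Tree: B1–B2

Each bag holds 3 vertices, so the decomposition has width 2, which upper-bounds the treewidth. On the other hand G contains the 3-clique {a, b, d}. A clique must lie in a single bag of any decomposition, so no decomposition can have width below 2. Therefore the treewidth is 2.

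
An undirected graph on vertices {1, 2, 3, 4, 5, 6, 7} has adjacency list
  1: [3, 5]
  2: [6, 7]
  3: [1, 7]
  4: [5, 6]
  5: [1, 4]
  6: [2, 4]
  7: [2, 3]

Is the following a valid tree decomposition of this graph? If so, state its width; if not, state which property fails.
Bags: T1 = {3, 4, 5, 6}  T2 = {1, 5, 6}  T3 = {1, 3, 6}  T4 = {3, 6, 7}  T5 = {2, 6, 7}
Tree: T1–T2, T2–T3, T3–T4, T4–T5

A tree decomposition must satisfy three properties: every vertex lies in some bag; for every edge, both endpoints lie together in some bag; and for every vertex, the bags containing it form a connected subtree. Here bags containing vertex 3 are not connected in the tree, so the decomposition is invalid.

No — bags containing vertex 3 are not connected in the tree.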